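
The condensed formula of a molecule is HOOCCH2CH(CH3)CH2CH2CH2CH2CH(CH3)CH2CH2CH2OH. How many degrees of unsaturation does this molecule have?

Atom tally by fragment:
  HOOCCH2 → C:2 H:3 O:2
  CH(CH3) → C:2 H:4
  CH2 → C:1 H:2
  CH2 → C:1 H:2
  CH2 → C:1 H:2
  CH2 → C:1 H:2
  CH(CH3) → C:2 H:4
  CH2 → C:1 H:2
  CH2CH2OH → C:2 H:5 O:1
Element totals:
  C: 13
  H: 26
  O: 3
Molecular formula: C13H26O3.
DoU = (2C + 2 + N − H − X) / 2 = (2·13 + 2 + 0 − 26 − 0) / 2 = 1.

1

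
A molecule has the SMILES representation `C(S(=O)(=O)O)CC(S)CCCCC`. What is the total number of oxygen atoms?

3

Atom tally by fragment:
  HO3SCH2 → C:1 H:3 S:1 O:3
  CH2 → C:1 H:2
  CH(SH) → C:1 H:2 S:1
  CH2 → C:1 H:2
  CH2 → C:1 H:2
  CH2 → C:1 H:2
  CH2 → C:1 H:2
  CH3 → C:1 H:3
Element totals:
  C: 8
  H: 18
  O: 3
  S: 2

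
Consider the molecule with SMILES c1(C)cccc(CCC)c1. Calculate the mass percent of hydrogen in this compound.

10.51%

Atom tally by fragment:
  benzene ring core → C:6 H:6
  (− 2 ring H displaced by substituents)
  + CH3 → C:1 H:3
  + CH2CH2CH3 → C:3 H:7
Element totals:
  C: 10
  H: 14
Molecular formula: C10H14.
Molar mass = 134.222 g/mol.
Mass from H: 14 × 1.008 = 14.112 g/mol.
%H = 14.112 / 134.222 × 100 = 10.51%.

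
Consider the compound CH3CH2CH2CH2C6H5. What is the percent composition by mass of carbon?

89.49%

Atom tally by fragment:
  CH3 → C:1 H:3
  CH2 → C:1 H:2
  CH2 → C:1 H:2
  CH2C6H5 → C:7 H:7
Element totals:
  C: 10
  H: 14
Molecular formula: C10H14.
Molar mass = 134.222 g/mol.
Mass from C: 10 × 12.011 = 120.110 g/mol.
%C = 120.110 / 134.222 × 100 = 89.49%.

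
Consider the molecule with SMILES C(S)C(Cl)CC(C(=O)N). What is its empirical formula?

Atom tally by fragment:
  HSCH2 → C:1 H:3 S:1
  CH(Cl) → C:1 H:1 Cl:1
  CH2 → C:1 H:2
  CH2CONH2 → C:2 H:4 O:1 N:1
Element totals:
  C: 5
  H: 10
  Cl: 1
  N: 1
  O: 1
  S: 1
Molecular formula: C5H10ClNOS.
gcd of subscripts (5, 1, 10, 1, 1, 1) = 1, so the empirical formula equals the molecular formula.

C5H10ClNOS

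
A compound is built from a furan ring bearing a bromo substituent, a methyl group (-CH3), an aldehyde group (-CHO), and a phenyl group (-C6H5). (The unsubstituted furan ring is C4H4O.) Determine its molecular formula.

C12H9BrO2

Atom tally by fragment:
  furan ring core → C:4 H:4 O:1
  (− 4 ring H displaced by substituents)
  + Br → Br:1
  + CH3 → C:1 H:3
  + CHO → C:1 H:1 O:1
  + C6H5 → C:6 H:5
Element totals:
  C: 12
  H: 9
  Br: 1
  O: 2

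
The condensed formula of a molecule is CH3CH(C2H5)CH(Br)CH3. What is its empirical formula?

Atom tally by fragment:
  CH3 → C:1 H:3
  CH(C2H5) → C:3 H:6
  CH(Br) → C:1 H:1 Br:1
  CH3 → C:1 H:3
Element totals:
  C: 6
  H: 13
  Br: 1
Molecular formula: C6H13Br.
gcd of subscripts (1, 6, 13) = 1, so the empirical formula equals the molecular formula.

C6H13Br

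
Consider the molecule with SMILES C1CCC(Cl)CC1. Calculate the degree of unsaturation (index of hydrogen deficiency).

Atom tally by fragment:
  cyclohexane ring core → C:6 H:12
  (− 1 ring H displaced by substituents)
  + Cl → Cl:1
Element totals:
  C: 6
  H: 11
  Cl: 1
Molecular formula: C6H11Cl.
DoU = (2C + 2 + N − H − X) / 2 = (2·6 + 2 + 0 − 11 − 1) / 2 = 1.

1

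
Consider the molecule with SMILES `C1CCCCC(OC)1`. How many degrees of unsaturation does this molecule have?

1

Atom tally by fragment:
  cyclohexane ring core → C:6 H:12
  (− 1 ring H displaced by substituents)
  + OCH3 → C:1 H:3 O:1
Element totals:
  C: 7
  H: 14
  O: 1
Molecular formula: C7H14O.
DoU = (2C + 2 + N − H − X) / 2 = (2·7 + 2 + 0 − 14 − 0) / 2 = 1.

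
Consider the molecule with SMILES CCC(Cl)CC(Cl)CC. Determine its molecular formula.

Atom tally by fragment:
  CH3 → C:1 H:3
  CH2 → C:1 H:2
  CH(Cl) → C:1 H:1 Cl:1
  CH2 → C:1 H:2
  CH(Cl) → C:1 H:1 Cl:1
  CH2 → C:1 H:2
  CH3 → C:1 H:3
Element totals:
  C: 7
  H: 14
  Cl: 2

C7H14Cl2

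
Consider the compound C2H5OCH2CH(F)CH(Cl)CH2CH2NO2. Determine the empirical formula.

C7H13ClFNO3

Atom tally by fragment:
  C2H5OCH2 → C:3 H:7 O:1
  CH(F) → C:1 H:1 F:1
  CH(Cl) → C:1 H:1 Cl:1
  CH2 → C:1 H:2
  CH2NO2 → C:1 H:2 N:1 O:2
Element totals:
  C: 7
  H: 13
  Cl: 1
  F: 1
  N: 1
  O: 3
Molecular formula: C7H13ClFNO3.
gcd of subscripts (7, 1, 1, 13, 1, 3) = 1, so the empirical formula equals the molecular formula.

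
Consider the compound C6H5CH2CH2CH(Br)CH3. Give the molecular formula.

C10H13Br

Element totals:
  C: 10
  H: 13
  Br: 1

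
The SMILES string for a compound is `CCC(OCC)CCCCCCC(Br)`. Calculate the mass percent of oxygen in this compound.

Atom tally by fragment:
  CH3 → C:1 H:3
  CH2 → C:1 H:2
  CH(OC2H5) → C:3 H:6 O:1
  CH2 → C:1 H:2
  CH2 → C:1 H:2
  CH2 → C:1 H:2
  CH2 → C:1 H:2
  CH2 → C:1 H:2
  CH2 → C:1 H:2
  CH2Br → C:1 H:2 Br:1
Element totals:
  C: 12
  H: 25
  Br: 1
  O: 1
Molecular formula: C12H25BrO.
Molar mass = 265.235 g/mol.
Mass from O: 1 × 15.999 = 15.999 g/mol.
%O = 15.999 / 265.235 × 100 = 6.03%.

6.03%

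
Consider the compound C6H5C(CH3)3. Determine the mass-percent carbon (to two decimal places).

Element totals:
  C: 10
  H: 14
Molecular formula: C10H14.
Molar mass = 134.222 g/mol.
Mass from C: 10 × 12.011 = 120.110 g/mol.
%C = 120.110 / 134.222 × 100 = 89.49%.

89.49%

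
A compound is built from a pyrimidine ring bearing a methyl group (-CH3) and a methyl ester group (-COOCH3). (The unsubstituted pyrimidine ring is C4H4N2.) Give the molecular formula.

C7H8N2O2

Atom tally by fragment:
  pyrimidine ring core → C:4 H:4 N:2
  (− 2 ring H displaced by substituents)
  + CH3 → C:1 H:3
  + COOCH3 → C:2 H:3 O:2
Element totals:
  C: 7
  H: 8
  N: 2
  O: 2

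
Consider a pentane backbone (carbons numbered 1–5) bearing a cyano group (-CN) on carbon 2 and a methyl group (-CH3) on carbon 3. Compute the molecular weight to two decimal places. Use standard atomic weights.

Atom tally by fragment:
  CH3 → C:1 H:3
  CH(CN) → C:2 H:1 N:1
  CH(CH3) → C:2 H:4
  CH2 → C:1 H:2
  CH3 → C:1 H:3
Element totals:
  C: 7
  H: 13
  N: 1
Molecular formula: C7H13N.
  M = 7(12.011) + 13(1.008) + 14.007
    = 84.077 + 13.104 + 14.007 = 111.188

111.19 g/mol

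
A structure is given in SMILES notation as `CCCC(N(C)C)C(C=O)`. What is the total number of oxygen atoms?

1

Atom tally by fragment:
  CH3 → C:1 H:3
  CH2 → C:1 H:2
  CH2 → C:1 H:2
  CH(N(CH3)2) → C:3 H:7 N:1
  CH2CHO → C:2 H:3 O:1
Element totals:
  C: 8
  H: 17
  N: 1
  O: 1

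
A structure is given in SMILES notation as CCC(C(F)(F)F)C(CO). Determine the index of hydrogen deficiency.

0

Atom tally by fragment:
  CH3 → C:1 H:3
  CH2 → C:1 H:2
  CH(CF3) → C:2 H:1 F:3
  CH2CH2OH → C:2 H:5 O:1
Element totals:
  C: 6
  H: 11
  F: 3
  O: 1
Molecular formula: C6H11F3O.
DoU = (2C + 2 + N − H − X) / 2 = (2·6 + 2 + 0 − 11 − 3) / 2 = 0.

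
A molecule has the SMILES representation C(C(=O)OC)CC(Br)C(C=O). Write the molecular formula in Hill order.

Atom tally by fragment:
  CH3OOCCH2 → C:3 H:5 O:2
  CH2 → C:1 H:2
  CH(Br) → C:1 H:1 Br:1
  CH2CHO → C:2 H:3 O:1
Element totals:
  C: 7
  H: 11
  Br: 1
  O: 3

C7H11BrO3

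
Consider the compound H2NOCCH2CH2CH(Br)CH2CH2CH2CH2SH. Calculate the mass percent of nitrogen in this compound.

5.51%

Element totals:
  C: 8
  H: 16
  Br: 1
  N: 1
  O: 1
  S: 1
Molecular formula: C8H16BrNOS.
Molar mass = 254.186 g/mol.
Mass from N: 1 × 14.007 = 14.007 g/mol.
%N = 14.007 / 254.186 × 100 = 5.51%.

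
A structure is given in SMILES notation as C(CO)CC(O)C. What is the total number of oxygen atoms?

2

Atom tally by fragment:
  HOCH2CH2 → C:2 H:5 O:1
  CH2 → C:1 H:2
  CH(OH) → C:1 H:2 O:1
  CH3 → C:1 H:3
Element totals:
  C: 5
  H: 12
  O: 2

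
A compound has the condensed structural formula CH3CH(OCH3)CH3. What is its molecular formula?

C4H10O

Atom tally by fragment:
  CH3 → C:1 H:3
  CH(OCH3) → C:2 H:4 O:1
  CH3 → C:1 H:3
Element totals:
  C: 4
  H: 10
  O: 1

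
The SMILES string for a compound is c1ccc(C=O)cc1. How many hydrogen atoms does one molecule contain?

6

Atom tally by fragment:
  benzene ring core → C:6 H:6
  (− 1 ring H displaced by substituents)
  + CHO → C:1 H:1 O:1
Element totals:
  C: 7
  H: 6
  O: 1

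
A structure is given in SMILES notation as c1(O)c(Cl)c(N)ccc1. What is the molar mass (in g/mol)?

143.57 g/mol

Atom tally by fragment:
  benzene ring core → C:6 H:6
  (− 3 ring H displaced by substituents)
  + OH → O:1 H:1
  + Cl → Cl:1
  + NH2 → N:1 H:2
Element totals:
  C: 6
  H: 6
  Cl: 1
  N: 1
  O: 1
Molecular formula: C6H6ClNO.
  M = 6(12.011) + 6(1.008) + 35.45 + 14.007 + 15.999
    = 72.066 + 6.048 + 35.450 + 14.007 + 15.999 = 143.570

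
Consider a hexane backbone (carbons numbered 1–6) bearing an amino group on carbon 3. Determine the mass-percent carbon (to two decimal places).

Atom tally by fragment:
  CH3 → C:1 H:3
  CH2 → C:1 H:2
  CH(NH2) → C:1 H:3 N:1
  CH2 → C:1 H:2
  CH2 → C:1 H:2
  CH3 → C:1 H:3
Element totals:
  C: 6
  H: 15
  N: 1
Molecular formula: C6H15N.
Molar mass = 101.193 g/mol.
Mass from C: 6 × 12.011 = 72.066 g/mol.
%C = 72.066 / 101.193 × 100 = 71.22%.

71.22%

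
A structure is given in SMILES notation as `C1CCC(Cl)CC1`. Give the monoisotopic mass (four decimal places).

Atom tally by fragment:
  cyclohexane ring core → C:6 H:12
  (− 1 ring H displaced by substituents)
  + Cl → Cl:1
Element totals:
  C: 6
  H: 11
  Cl: 1
Molecular formula: C6H11Cl.
  M = 6(12.0) + 11(1.007825) + 34.968853
    = 72.000000 + 11.086075 + 34.968853 = 118.054928

118.0549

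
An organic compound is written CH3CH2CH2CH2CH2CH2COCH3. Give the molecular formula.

C8H16O

Atom tally by fragment:
  CH3 → C:1 H:3
  CH2 → C:1 H:2
  CH2 → C:1 H:2
  CH2 → C:1 H:2
  CH2 → C:1 H:2
  CH2COCH3 → C:3 H:5 O:1
Element totals:
  C: 8
  H: 16
  O: 1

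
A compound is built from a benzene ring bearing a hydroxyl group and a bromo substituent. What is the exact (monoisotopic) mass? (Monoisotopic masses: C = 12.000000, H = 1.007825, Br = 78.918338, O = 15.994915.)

171.9524

Atom tally by fragment:
  benzene ring core → C:6 H:6
  (− 2 ring H displaced by substituents)
  + OH → O:1 H:1
  + Br → Br:1
Element totals:
  C: 6
  H: 5
  Br: 1
  O: 1
Molecular formula: C6H5BrO.
  M = 6(12.0) + 5(1.007825) + 78.918338 + 15.994915
    = 72.000000 + 5.039125 + 78.918338 + 15.994915 = 171.952378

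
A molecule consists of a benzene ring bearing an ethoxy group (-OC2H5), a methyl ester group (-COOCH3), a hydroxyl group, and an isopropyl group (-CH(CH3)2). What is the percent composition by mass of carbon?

Atom tally by fragment:
  benzene ring core → C:6 H:6
  (− 4 ring H displaced by substituents)
  + OC2H5 → C:2 H:5 O:1
  + COOCH3 → C:2 H:3 O:2
  + OH → O:1 H:1
  + CH(CH3)2 → C:3 H:7
Element totals:
  C: 13
  H: 18
  O: 4
Molecular formula: C13H18O4.
Molar mass = 238.283 g/mol.
Mass from C: 13 × 12.011 = 156.143 g/mol.
%C = 156.143 / 238.283 × 100 = 65.53%.

65.53%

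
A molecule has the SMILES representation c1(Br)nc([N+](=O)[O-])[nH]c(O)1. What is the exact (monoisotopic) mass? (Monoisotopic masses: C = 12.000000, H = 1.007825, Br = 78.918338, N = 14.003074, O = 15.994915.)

Atom tally by fragment:
  imidazole ring core → C:3 H:4 N:2
  (− 3 ring H displaced by substituents)
  + Br → Br:1
  + NO2 → N:1 O:2
  + OH → O:1 H:1
Element totals:
  C: 3
  H: 2
  Br: 1
  N: 3
  O: 3
Molecular formula: C3H2BrN3O3.
  M = 3(12.0) + 2(1.007825) + 78.918338 + 3(14.003074) + 3(15.994915)
    = 36.000000 + 2.015650 + 78.918338 + 42.009222 + 47.984745 = 206.927955

206.9280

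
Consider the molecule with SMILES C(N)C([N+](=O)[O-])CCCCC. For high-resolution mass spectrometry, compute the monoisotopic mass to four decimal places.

Atom tally by fragment:
  H2NCH2 → C:1 H:4 N:1
  CH(NO2) → C:1 H:1 N:1 O:2
  CH2 → C:1 H:2
  CH2 → C:1 H:2
  CH2 → C:1 H:2
  CH2 → C:1 H:2
  CH3 → C:1 H:3
Element totals:
  C: 7
  H: 16
  N: 2
  O: 2
Molecular formula: C7H16N2O2.
  M = 7(12.0) + 16(1.007825) + 2(14.003074) + 2(15.994915)
    = 84.000000 + 16.125200 + 28.006148 + 31.989830 = 160.121178

160.1212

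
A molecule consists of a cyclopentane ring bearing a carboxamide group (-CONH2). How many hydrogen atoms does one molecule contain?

Atom tally by fragment:
  cyclopentane ring core → C:5 H:10
  (− 1 ring H displaced by substituents)
  + CONH2 → C:1 H:2 O:1 N:1
Element totals:
  C: 6
  H: 11
  N: 1
  O: 1

11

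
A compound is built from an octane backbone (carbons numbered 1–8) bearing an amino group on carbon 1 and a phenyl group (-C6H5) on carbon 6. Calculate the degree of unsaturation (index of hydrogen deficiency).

Atom tally by fragment:
  H2NCH2 → C:1 H:4 N:1
  CH2 → C:1 H:2
  CH2 → C:1 H:2
  CH2 → C:1 H:2
  CH2 → C:1 H:2
  CH(C6H5) → C:7 H:6
  CH2 → C:1 H:2
  CH3 → C:1 H:3
Element totals:
  C: 14
  H: 23
  N: 1
Molecular formula: C14H23N.
DoU = (2C + 2 + N − H − X) / 2 = (2·14 + 2 + 1 − 23 − 0) / 2 = 4.

4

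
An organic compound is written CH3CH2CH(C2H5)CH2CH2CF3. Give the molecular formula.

Element totals:
  C: 8
  H: 15
  F: 3

C8H15F3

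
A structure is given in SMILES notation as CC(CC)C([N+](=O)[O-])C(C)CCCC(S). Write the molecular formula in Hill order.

C11H23NO2S

Atom tally by fragment:
  CH3 → C:1 H:3
  CH(C2H5) → C:3 H:6
  CH(NO2) → C:1 H:1 N:1 O:2
  CH(CH3) → C:2 H:4
  CH2 → C:1 H:2
  CH2 → C:1 H:2
  CH2 → C:1 H:2
  CH2SH → C:1 H:3 S:1
Element totals:
  C: 11
  H: 23
  N: 1
  O: 2
  S: 1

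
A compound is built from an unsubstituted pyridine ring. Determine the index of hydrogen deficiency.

Atom tally by fragment:
  pyridine ring core → C:5 H:5 N:1
Element totals:
  C: 5
  H: 5
  N: 1
Molecular formula: C5H5N.
DoU = (2C + 2 + N − H − X) / 2 = (2·5 + 2 + 1 − 5 − 0) / 2 = 4.

4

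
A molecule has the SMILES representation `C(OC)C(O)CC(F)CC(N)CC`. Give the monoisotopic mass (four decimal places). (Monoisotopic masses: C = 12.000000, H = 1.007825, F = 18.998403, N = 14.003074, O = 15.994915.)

Atom tally by fragment:
  CH3OCH2 → C:2 H:5 O:1
  CH(OH) → C:1 H:2 O:1
  CH2 → C:1 H:2
  CH(F) → C:1 H:1 F:1
  CH2 → C:1 H:2
  CH(NH2) → C:1 H:3 N:1
  CH2 → C:1 H:2
  CH3 → C:1 H:3
Element totals:
  C: 9
  H: 20
  F: 1
  N: 1
  O: 2
Molecular formula: C9H20FNO2.
  M = 9(12.0) + 20(1.007825) + 18.998403 + 14.003074 + 2(15.994915)
    = 108.000000 + 20.156500 + 18.998403 + 14.003074 + 31.989830 = 193.147807

193.1478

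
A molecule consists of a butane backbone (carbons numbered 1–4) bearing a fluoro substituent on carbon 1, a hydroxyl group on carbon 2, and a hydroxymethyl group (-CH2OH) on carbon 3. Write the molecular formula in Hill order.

Atom tally by fragment:
  FCH2 → C:1 H:2 F:1
  CH(OH) → C:1 H:2 O:1
  CH(CH2OH) → C:2 H:4 O:1
  CH3 → C:1 H:3
Element totals:
  C: 5
  H: 11
  F: 1
  O: 2

C5H11FO2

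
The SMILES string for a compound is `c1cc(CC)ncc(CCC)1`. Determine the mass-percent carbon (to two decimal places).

Atom tally by fragment:
  pyridine ring core → C:5 H:5 N:1
  (− 2 ring H displaced by substituents)
  + C2H5 → C:2 H:5
  + CH2CH2CH3 → C:3 H:7
Element totals:
  C: 10
  H: 15
  N: 1
Molecular formula: C10H15N.
Molar mass = 149.237 g/mol.
Mass from C: 10 × 12.011 = 120.110 g/mol.
%C = 120.110 / 149.237 × 100 = 80.48%.

80.48%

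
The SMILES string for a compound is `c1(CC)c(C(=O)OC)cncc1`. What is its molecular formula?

Atom tally by fragment:
  pyridine ring core → C:5 H:5 N:1
  (− 2 ring H displaced by substituents)
  + C2H5 → C:2 H:5
  + COOCH3 → C:2 H:3 O:2
Element totals:
  C: 9
  H: 11
  N: 1
  O: 2

C9H11NO2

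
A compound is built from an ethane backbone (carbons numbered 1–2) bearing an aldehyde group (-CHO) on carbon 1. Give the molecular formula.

C3H6O

Atom tally by fragment:
  OHCCH2 → C:2 H:3 O:1
  CH3 → C:1 H:3
Element totals:
  C: 3
  H: 6
  O: 1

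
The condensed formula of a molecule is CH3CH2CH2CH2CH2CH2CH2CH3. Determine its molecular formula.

C8H18

Element totals:
  C: 8
  H: 18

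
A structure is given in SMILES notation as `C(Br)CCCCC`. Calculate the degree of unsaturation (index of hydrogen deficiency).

Atom tally by fragment:
  BrCH2 → C:1 H:2 Br:1
  CH2 → C:1 H:2
  CH2 → C:1 H:2
  CH2 → C:1 H:2
  CH2 → C:1 H:2
  CH3 → C:1 H:3
Element totals:
  C: 6
  H: 13
  Br: 1
Molecular formula: C6H13Br.
DoU = (2C + 2 + N − H − X) / 2 = (2·6 + 2 + 0 − 13 − 1) / 2 = 0.

0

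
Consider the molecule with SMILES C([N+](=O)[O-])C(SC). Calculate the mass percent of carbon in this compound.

Atom tally by fragment:
  O2NCH2 → C:1 H:2 N:1 O:2
  CH2SCH3 → C:2 H:5 S:1
Element totals:
  C: 3
  H: 7
  N: 1
  O: 2
  S: 1
Molecular formula: C3H7NO2S.
Molar mass = 121.154 g/mol.
Mass from C: 3 × 12.011 = 36.033 g/mol.
%C = 36.033 / 121.154 × 100 = 29.74%.

29.74%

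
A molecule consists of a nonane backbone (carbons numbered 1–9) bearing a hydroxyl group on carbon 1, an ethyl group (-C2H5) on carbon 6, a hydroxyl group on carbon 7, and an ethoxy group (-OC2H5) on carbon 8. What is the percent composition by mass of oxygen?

Atom tally by fragment:
  HOCH2 → C:1 H:3 O:1
  CH2 → C:1 H:2
  CH2 → C:1 H:2
  CH2 → C:1 H:2
  CH2 → C:1 H:2
  CH(C2H5) → C:3 H:6
  CH(OH) → C:1 H:2 O:1
  CH(OC2H5) → C:3 H:6 O:1
  CH3 → C:1 H:3
Element totals:
  C: 13
  H: 28
  O: 3
Molecular formula: C13H28O3.
Molar mass = 232.364 g/mol.
Mass from O: 3 × 15.999 = 47.997 g/mol.
%O = 47.997 / 232.364 × 100 = 20.66%.

20.66%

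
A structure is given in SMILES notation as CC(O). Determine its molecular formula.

C2H6O

Atom tally by fragment:
  CH3 → C:1 H:3
  CH2OH → C:1 H:3 O:1
Element totals:
  C: 2
  H: 6
  O: 1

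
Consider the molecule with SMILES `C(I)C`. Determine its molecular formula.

C2H5I

Atom tally by fragment:
  ICH2 → C:1 H:2 I:1
  CH3 → C:1 H:3
Element totals:
  C: 2
  H: 5
  I: 1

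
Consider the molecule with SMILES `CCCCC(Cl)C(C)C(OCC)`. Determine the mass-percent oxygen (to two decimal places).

8.30%

Atom tally by fragment:
  CH3 → C:1 H:3
  CH2 → C:1 H:2
  CH2 → C:1 H:2
  CH2 → C:1 H:2
  CH(Cl) → C:1 H:1 Cl:1
  CH(CH3) → C:2 H:4
  CH2OC2H5 → C:3 H:7 O:1
Element totals:
  C: 10
  H: 21
  Cl: 1
  O: 1
Molecular formula: C10H21ClO.
Molar mass = 192.727 g/mol.
Mass from O: 1 × 15.999 = 15.999 g/mol.
%O = 15.999 / 192.727 × 100 = 8.30%.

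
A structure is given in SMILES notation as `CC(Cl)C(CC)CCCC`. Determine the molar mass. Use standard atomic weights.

162.70 g/mol

Atom tally by fragment:
  CH3 → C:1 H:3
  CH(Cl) → C:1 H:1 Cl:1
  CH(C2H5) → C:3 H:6
  CH2 → C:1 H:2
  CH2 → C:1 H:2
  CH2 → C:1 H:2
  CH3 → C:1 H:3
Element totals:
  C: 9
  H: 19
  Cl: 1
Molecular formula: C9H19Cl.
  M = 9(12.011) + 19(1.008) + 35.45
    = 108.099 + 19.152 + 35.450 = 162.701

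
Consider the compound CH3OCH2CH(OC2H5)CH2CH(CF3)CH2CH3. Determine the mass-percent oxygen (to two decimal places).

14.02%

Atom tally by fragment:
  CH3OCH2 → C:2 H:5 O:1
  CH(OC2H5) → C:3 H:6 O:1
  CH2 → C:1 H:2
  CH(CF3) → C:2 H:1 F:3
  CH2 → C:1 H:2
  CH3 → C:1 H:3
Element totals:
  C: 10
  H: 19
  F: 3
  O: 2
Molecular formula: C10H19F3O2.
Molar mass = 228.254 g/mol.
Mass from O: 2 × 15.999 = 31.998 g/mol.
%O = 31.998 / 228.254 × 100 = 14.02%.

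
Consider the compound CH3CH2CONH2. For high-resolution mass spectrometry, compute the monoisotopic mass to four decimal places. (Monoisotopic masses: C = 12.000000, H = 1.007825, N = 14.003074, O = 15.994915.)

73.0528

Atom tally by fragment:
  CH3 → C:1 H:3
  CH2CONH2 → C:2 H:4 O:1 N:1
Element totals:
  C: 3
  H: 7
  N: 1
  O: 1
Molecular formula: C3H7NO.
  M = 3(12.0) + 7(1.007825) + 14.003074 + 15.994915
    = 36.000000 + 7.054775 + 14.003074 + 15.994915 = 73.052764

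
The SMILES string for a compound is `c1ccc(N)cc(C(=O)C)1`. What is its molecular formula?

Atom tally by fragment:
  benzene ring core → C:6 H:6
  (− 2 ring H displaced by substituents)
  + NH2 → N:1 H:2
  + COCH3 → C:2 H:3 O:1
Element totals:
  C: 8
  H: 9
  N: 1
  O: 1

C8H9NO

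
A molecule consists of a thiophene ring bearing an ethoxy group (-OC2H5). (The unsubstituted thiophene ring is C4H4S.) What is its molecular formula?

Atom tally by fragment:
  thiophene ring core → C:4 H:4 S:1
  (− 1 ring H displaced by substituents)
  + OC2H5 → C:2 H:5 O:1
Element totals:
  C: 6
  H: 8
  O: 1
  S: 1

C6H8OS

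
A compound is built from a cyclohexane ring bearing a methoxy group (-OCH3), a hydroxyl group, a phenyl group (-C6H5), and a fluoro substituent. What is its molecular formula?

Atom tally by fragment:
  cyclohexane ring core → C:6 H:12
  (− 4 ring H displaced by substituents)
  + OCH3 → C:1 H:3 O:1
  + OH → O:1 H:1
  + C6H5 → C:6 H:5
  + F → F:1
Element totals:
  C: 13
  H: 17
  F: 1
  O: 2

C13H17FO2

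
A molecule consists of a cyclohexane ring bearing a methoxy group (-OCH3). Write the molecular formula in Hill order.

C7H14O

Atom tally by fragment:
  cyclohexane ring core → C:6 H:12
  (− 1 ring H displaced by substituents)
  + OCH3 → C:1 H:3 O:1
Element totals:
  C: 7
  H: 14
  O: 1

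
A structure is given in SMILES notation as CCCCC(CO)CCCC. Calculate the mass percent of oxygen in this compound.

Atom tally by fragment:
  CH3 → C:1 H:3
  CH2 → C:1 H:2
  CH2 → C:1 H:2
  CH2 → C:1 H:2
  CH(CH2OH) → C:2 H:4 O:1
  CH2 → C:1 H:2
  CH2 → C:1 H:2
  CH2 → C:1 H:2
  CH3 → C:1 H:3
Element totals:
  C: 10
  H: 22
  O: 1
Molecular formula: C10H22O.
Molar mass = 158.285 g/mol.
Mass from O: 1 × 15.999 = 15.999 g/mol.
%O = 15.999 / 158.285 × 100 = 10.11%.

10.11%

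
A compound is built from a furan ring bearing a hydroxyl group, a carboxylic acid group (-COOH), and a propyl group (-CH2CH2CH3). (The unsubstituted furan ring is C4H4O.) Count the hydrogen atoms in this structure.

10

Atom tally by fragment:
  furan ring core → C:4 H:4 O:1
  (− 3 ring H displaced by substituents)
  + OH → O:1 H:1
  + COOH → C:1 H:1 O:2
  + CH2CH2CH3 → C:3 H:7
Element totals:
  C: 8
  H: 10
  O: 4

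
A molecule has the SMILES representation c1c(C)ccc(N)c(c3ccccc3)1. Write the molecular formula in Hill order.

Atom tally by fragment:
  benzene ring core → C:6 H:6
  (− 3 ring H displaced by substituents)
  + CH3 → C:1 H:3
  + NH2 → N:1 H:2
  + C6H5 → C:6 H:5
Element totals:
  C: 13
  H: 13
  N: 1

C13H13N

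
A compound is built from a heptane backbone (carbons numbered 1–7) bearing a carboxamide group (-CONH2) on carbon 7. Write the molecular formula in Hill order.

C8H17NO

Atom tally by fragment:
  CH3 → C:1 H:3
  CH2 → C:1 H:2
  CH2 → C:1 H:2
  CH2 → C:1 H:2
  CH2 → C:1 H:2
  CH2 → C:1 H:2
  CH2CONH2 → C:2 H:4 O:1 N:1
Element totals:
  C: 8
  H: 17
  N: 1
  O: 1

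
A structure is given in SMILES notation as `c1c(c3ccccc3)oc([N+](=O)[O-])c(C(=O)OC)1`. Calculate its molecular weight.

247.21 g/mol

Atom tally by fragment:
  furan ring core → C:4 H:4 O:1
  (− 3 ring H displaced by substituents)
  + C6H5 → C:6 H:5
  + NO2 → N:1 O:2
  + COOCH3 → C:2 H:3 O:2
Element totals:
  C: 12
  H: 9
  N: 1
  O: 5
Molecular formula: C12H9NO5.
  M = 12(12.011) + 9(1.008) + 14.007 + 5(15.999)
    = 144.132 + 9.072 + 14.007 + 79.995 = 247.206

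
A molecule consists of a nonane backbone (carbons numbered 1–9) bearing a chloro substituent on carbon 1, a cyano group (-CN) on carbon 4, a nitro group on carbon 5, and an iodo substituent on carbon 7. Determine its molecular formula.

Atom tally by fragment:
  ClCH2 → C:1 H:2 Cl:1
  CH2 → C:1 H:2
  CH2 → C:1 H:2
  CH(CN) → C:2 H:1 N:1
  CH(NO2) → C:1 H:1 N:1 O:2
  CH2 → C:1 H:2
  CH(I) → C:1 H:1 I:1
  CH2 → C:1 H:2
  CH3 → C:1 H:3
Element totals:
  C: 10
  H: 16
  Cl: 1
  I: 1
  N: 2
  O: 2

C10H16ClIN2O2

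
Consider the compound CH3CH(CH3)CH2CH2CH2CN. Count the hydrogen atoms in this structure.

Atom tally by fragment:
  CH3 → C:1 H:3
  CH(CH3) → C:2 H:4
  CH2 → C:1 H:2
  CH2 → C:1 H:2
  CH2CN → C:2 H:2 N:1
Element totals:
  C: 7
  H: 13
  N: 1

13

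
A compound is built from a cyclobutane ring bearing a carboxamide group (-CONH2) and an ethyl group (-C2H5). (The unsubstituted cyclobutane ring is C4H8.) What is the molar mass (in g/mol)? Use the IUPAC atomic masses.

127.19 g/mol

Atom tally by fragment:
  cyclobutane ring core → C:4 H:8
  (− 2 ring H displaced by substituents)
  + CONH2 → C:1 H:2 O:1 N:1
  + C2H5 → C:2 H:5
Element totals:
  C: 7
  H: 13
  N: 1
  O: 1
Molecular formula: C7H13NO.
  M = 7(12.011) + 13(1.008) + 14.007 + 15.999
    = 84.077 + 13.104 + 14.007 + 15.999 = 127.187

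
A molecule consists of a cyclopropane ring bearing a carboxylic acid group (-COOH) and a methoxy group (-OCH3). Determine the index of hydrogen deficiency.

2

Atom tally by fragment:
  cyclopropane ring core → C:3 H:6
  (− 2 ring H displaced by substituents)
  + COOH → C:1 H:1 O:2
  + OCH3 → C:1 H:3 O:1
Element totals:
  C: 5
  H: 8
  O: 3
Molecular formula: C5H8O3.
DoU = (2C + 2 + N − H − X) / 2 = (2·5 + 2 + 0 − 8 − 0) / 2 = 2.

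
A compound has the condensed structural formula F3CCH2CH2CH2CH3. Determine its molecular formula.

Element totals:
  C: 5
  H: 9
  F: 3

C5H9F3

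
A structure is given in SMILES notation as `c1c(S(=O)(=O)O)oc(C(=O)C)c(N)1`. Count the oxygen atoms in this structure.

Atom tally by fragment:
  furan ring core → C:4 H:4 O:1
  (− 3 ring H displaced by substituents)
  + SO3H → S:1 O:3 H:1
  + COCH3 → C:2 H:3 O:1
  + NH2 → N:1 H:2
Element totals:
  C: 6
  H: 7
  N: 1
  O: 5
  S: 1

5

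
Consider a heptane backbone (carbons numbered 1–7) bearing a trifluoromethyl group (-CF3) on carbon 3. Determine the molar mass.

168.20 g/mol

Atom tally by fragment:
  CH3 → C:1 H:3
  CH2 → C:1 H:2
  CH(CF3) → C:2 H:1 F:3
  CH2 → C:1 H:2
  CH2 → C:1 H:2
  CH2 → C:1 H:2
  CH3 → C:1 H:3
Element totals:
  C: 8
  H: 15
  F: 3
Molecular formula: C8H15F3.
  M = 8(12.011) + 15(1.008) + 3(18.998)
    = 96.088 + 15.120 + 56.994 = 168.202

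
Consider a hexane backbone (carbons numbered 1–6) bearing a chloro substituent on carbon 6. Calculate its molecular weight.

Atom tally by fragment:
  CH3 → C:1 H:3
  CH2 → C:1 H:2
  CH2 → C:1 H:2
  CH2 → C:1 H:2
  CH2 → C:1 H:2
  CH2Cl → C:1 H:2 Cl:1
Element totals:
  C: 6
  H: 13
  Cl: 1
Molecular formula: C6H13Cl.
  M = 6(12.011) + 13(1.008) + 35.45
    = 72.066 + 13.104 + 35.450 = 120.620

120.62 g/mol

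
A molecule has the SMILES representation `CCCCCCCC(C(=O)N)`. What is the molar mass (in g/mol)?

Atom tally by fragment:
  CH3 → C:1 H:3
  CH2 → C:1 H:2
  CH2 → C:1 H:2
  CH2 → C:1 H:2
  CH2 → C:1 H:2
  CH2 → C:1 H:2
  CH2 → C:1 H:2
  CH2CONH2 → C:2 H:4 O:1 N:1
Element totals:
  C: 9
  H: 19
  N: 1
  O: 1
Molecular formula: C9H19NO.
  M = 9(12.011) + 19(1.008) + 14.007 + 15.999
    = 108.099 + 19.152 + 14.007 + 15.999 = 157.257

157.26 g/mol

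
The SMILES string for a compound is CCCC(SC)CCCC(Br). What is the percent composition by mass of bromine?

33.40%

Atom tally by fragment:
  CH3 → C:1 H:3
  CH2 → C:1 H:2
  CH2 → C:1 H:2
  CH(SCH3) → C:2 H:4 S:1
  CH2 → C:1 H:2
  CH2 → C:1 H:2
  CH2 → C:1 H:2
  CH2Br → C:1 H:2 Br:1
Element totals:
  C: 9
  H: 19
  Br: 1
  S: 1
Molecular formula: C9H19BrS.
Molar mass = 239.215 g/mol.
Mass from Br: 1 × 79.904 = 79.904 g/mol.
%Br = 79.904 / 239.215 × 100 = 33.40%.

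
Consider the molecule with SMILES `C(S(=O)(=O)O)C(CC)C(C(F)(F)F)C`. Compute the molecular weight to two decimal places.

Atom tally by fragment:
  HO3SCH2 → C:1 H:3 S:1 O:3
  CH(C2H5) → C:3 H:6
  CH(CF3) → C:2 H:1 F:3
  CH3 → C:1 H:3
Element totals:
  C: 7
  H: 13
  F: 3
  O: 3
  S: 1
Molecular formula: C7H13F3O3S.
  M = 7(12.011) + 13(1.008) + 3(18.998) + 3(15.999) + 32.06
    = 84.077 + 13.104 + 56.994 + 47.997 + 32.060 = 234.232

234.23 g/mol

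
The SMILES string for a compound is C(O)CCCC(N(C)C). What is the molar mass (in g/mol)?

131.22 g/mol

Atom tally by fragment:
  HOCH2 → C:1 H:3 O:1
  CH2 → C:1 H:2
  CH2 → C:1 H:2
  CH2 → C:1 H:2
  CH2N(CH3)2 → C:3 H:8 N:1
Element totals:
  C: 7
  H: 17
  N: 1
  O: 1
Molecular formula: C7H17NO.
  M = 7(12.011) + 17(1.008) + 14.007 + 15.999
    = 84.077 + 17.136 + 14.007 + 15.999 = 131.219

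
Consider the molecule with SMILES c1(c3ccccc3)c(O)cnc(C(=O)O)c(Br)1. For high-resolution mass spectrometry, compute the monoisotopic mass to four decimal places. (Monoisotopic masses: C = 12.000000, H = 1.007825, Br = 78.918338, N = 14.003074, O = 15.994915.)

292.9688

Atom tally by fragment:
  pyridine ring core → C:5 H:5 N:1
  (− 4 ring H displaced by substituents)
  + C6H5 → C:6 H:5
  + OH → O:1 H:1
  + COOH → C:1 H:1 O:2
  + Br → Br:1
Element totals:
  C: 12
  H: 8
  Br: 1
  N: 1
  O: 3
Molecular formula: C12H8BrNO3.
  M = 12(12.0) + 8(1.007825) + 78.918338 + 14.003074 + 3(15.994915)
    = 144.000000 + 8.062600 + 78.918338 + 14.003074 + 47.984745 = 292.968757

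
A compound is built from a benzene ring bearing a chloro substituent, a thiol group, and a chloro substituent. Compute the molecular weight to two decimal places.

Atom tally by fragment:
  benzene ring core → C:6 H:6
  (− 3 ring H displaced by substituents)
  + Cl → Cl:1
  + SH → S:1 H:1
  + Cl → Cl:1
Element totals:
  C: 6
  H: 4
  Cl: 2
  S: 1
Molecular formula: C6H4Cl2S.
  M = 6(12.011) + 4(1.008) + 2(35.45) + 32.06
    = 72.066 + 4.032 + 70.900 + 32.060 = 179.058

179.06 g/mol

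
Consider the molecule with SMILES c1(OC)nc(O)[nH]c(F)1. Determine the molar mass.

132.09 g/mol

Atom tally by fragment:
  imidazole ring core → C:3 H:4 N:2
  (− 3 ring H displaced by substituents)
  + OCH3 → C:1 H:3 O:1
  + OH → O:1 H:1
  + F → F:1
Element totals:
  C: 4
  H: 5
  F: 1
  N: 2
  O: 2
Molecular formula: C4H5FN2O2.
  M = 4(12.011) + 5(1.008) + 18.998 + 2(14.007) + 2(15.999)
    = 48.044 + 5.040 + 18.998 + 28.014 + 31.998 = 132.094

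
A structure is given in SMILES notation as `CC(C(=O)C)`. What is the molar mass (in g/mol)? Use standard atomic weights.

Atom tally by fragment:
  CH3 → C:1 H:3
  CH2COCH3 → C:3 H:5 O:1
Element totals:
  C: 4
  H: 8
  O: 1
Molecular formula: C4H8O.
  M = 4(12.011) + 8(1.008) + 15.999
    = 48.044 + 8.064 + 15.999 = 72.107

72.11 g/mol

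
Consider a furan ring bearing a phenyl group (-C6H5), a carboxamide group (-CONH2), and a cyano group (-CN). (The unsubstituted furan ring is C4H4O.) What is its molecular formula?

Atom tally by fragment:
  furan ring core → C:4 H:4 O:1
  (− 3 ring H displaced by substituents)
  + C6H5 → C:6 H:5
  + CONH2 → C:1 H:2 O:1 N:1
  + CN → C:1 N:1
Element totals:
  C: 12
  H: 8
  N: 2
  O: 2

C12H8N2O2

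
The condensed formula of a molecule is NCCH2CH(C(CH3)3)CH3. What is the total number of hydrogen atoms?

Atom tally by fragment:
  NCCH2 → C:2 H:2 N:1
  CH(C(CH3)3) → C:5 H:10
  CH3 → C:1 H:3
Element totals:
  C: 8
  H: 15
  N: 1

15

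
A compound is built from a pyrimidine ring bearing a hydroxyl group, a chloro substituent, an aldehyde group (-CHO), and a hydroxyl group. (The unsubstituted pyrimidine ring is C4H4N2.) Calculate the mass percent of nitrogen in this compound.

Atom tally by fragment:
  pyrimidine ring core → C:4 H:4 N:2
  (− 4 ring H displaced by substituents)
  + OH → O:1 H:1
  + Cl → Cl:1
  + CHO → C:1 H:1 O:1
  + OH → O:1 H:1
Element totals:
  C: 5
  H: 3
  Cl: 1
  N: 2
  O: 3
Molecular formula: C5H3ClN2O3.
Molar mass = 174.540 g/mol.
Mass from N: 2 × 14.007 = 28.014 g/mol.
%N = 28.014 / 174.540 × 100 = 16.05%.

16.05%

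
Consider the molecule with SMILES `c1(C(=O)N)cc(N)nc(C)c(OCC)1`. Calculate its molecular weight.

Atom tally by fragment:
  pyridine ring core → C:5 H:5 N:1
  (− 4 ring H displaced by substituents)
  + CONH2 → C:1 H:2 O:1 N:1
  + NH2 → N:1 H:2
  + CH3 → C:1 H:3
  + OC2H5 → C:2 H:5 O:1
Element totals:
  C: 9
  H: 13
  N: 3
  O: 2
Molecular formula: C9H13N3O2.
  M = 9(12.011) + 13(1.008) + 3(14.007) + 2(15.999)
    = 108.099 + 13.104 + 42.021 + 31.998 = 195.222

195.22 g/mol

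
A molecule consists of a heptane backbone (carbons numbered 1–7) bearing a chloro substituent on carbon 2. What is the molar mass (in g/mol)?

134.65 g/mol

Atom tally by fragment:
  CH3 → C:1 H:3
  CH(Cl) → C:1 H:1 Cl:1
  CH2 → C:1 H:2
  CH2 → C:1 H:2
  CH2 → C:1 H:2
  CH2 → C:1 H:2
  CH3 → C:1 H:3
Element totals:
  C: 7
  H: 15
  Cl: 1
Molecular formula: C7H15Cl.
  M = 7(12.011) + 15(1.008) + 35.45
    = 84.077 + 15.120 + 35.450 = 134.647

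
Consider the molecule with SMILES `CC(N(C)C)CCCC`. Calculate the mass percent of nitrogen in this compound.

10.84%

Atom tally by fragment:
  CH3 → C:1 H:3
  CH(N(CH3)2) → C:3 H:7 N:1
  CH2 → C:1 H:2
  CH2 → C:1 H:2
  CH2 → C:1 H:2
  CH3 → C:1 H:3
Element totals:
  C: 8
  H: 19
  N: 1
Molecular formula: C8H19N.
Molar mass = 129.247 g/mol.
Mass from N: 1 × 14.007 = 14.007 g/mol.
%N = 14.007 / 129.247 × 100 = 10.84%.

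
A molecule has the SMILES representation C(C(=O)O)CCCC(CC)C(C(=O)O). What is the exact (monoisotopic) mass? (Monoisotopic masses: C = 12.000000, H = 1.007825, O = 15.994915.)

Atom tally by fragment:
  HOOCCH2 → C:2 H:3 O:2
  CH2 → C:1 H:2
  CH2 → C:1 H:2
  CH2 → C:1 H:2
  CH(C2H5) → C:3 H:6
  CH2COOH → C:2 H:3 O:2
Element totals:
  C: 10
  H: 18
  O: 4
Molecular formula: C10H18O4.
  M = 10(12.0) + 18(1.007825) + 4(15.994915)
    = 120.000000 + 18.140850 + 63.979660 = 202.120510

202.1205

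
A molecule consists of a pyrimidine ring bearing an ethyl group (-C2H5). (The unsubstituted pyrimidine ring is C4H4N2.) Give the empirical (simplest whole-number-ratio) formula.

Atom tally by fragment:
  pyrimidine ring core → C:4 H:4 N:2
  (− 1 ring H displaced by substituents)
  + C2H5 → C:2 H:5
Element totals:
  C: 6
  H: 8
  N: 2
Molecular formula: C6H8N2.
gcd of subscripts = 2; dividing each by 2:
  C: 6/2 = 3
  H: 8/2 = 4
  N: 2/2 = 1

C3H4N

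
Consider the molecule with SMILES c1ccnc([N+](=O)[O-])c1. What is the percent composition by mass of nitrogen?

Atom tally by fragment:
  pyridine ring core → C:5 H:5 N:1
  (− 1 ring H displaced by substituents)
  + NO2 → N:1 O:2
Element totals:
  C: 5
  H: 4
  N: 2
  O: 2
Molecular formula: C5H4N2O2.
Molar mass = 124.099 g/mol.
Mass from N: 2 × 14.007 = 28.014 g/mol.
%N = 28.014 / 124.099 × 100 = 22.57%.

22.57%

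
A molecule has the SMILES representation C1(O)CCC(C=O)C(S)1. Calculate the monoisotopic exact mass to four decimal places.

146.0402

Atom tally by fragment:
  cyclopentane ring core → C:5 H:10
  (− 3 ring H displaced by substituents)
  + OH → O:1 H:1
  + CHO → C:1 H:1 O:1
  + SH → S:1 H:1
Element totals:
  C: 6
  H: 10
  O: 2
  S: 1
Molecular formula: C6H10O2S.
  M = 6(12.0) + 10(1.007825) + 2(15.994915) + 31.972071
    = 72.000000 + 10.078250 + 31.989830 + 31.972071 = 146.040151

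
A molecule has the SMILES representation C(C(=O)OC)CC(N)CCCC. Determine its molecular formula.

C9H19NO2

Atom tally by fragment:
  CH3OOCCH2 → C:3 H:5 O:2
  CH2 → C:1 H:2
  CH(NH2) → C:1 H:3 N:1
  CH2 → C:1 H:2
  CH2 → C:1 H:2
  CH2 → C:1 H:2
  CH3 → C:1 H:3
Element totals:
  C: 9
  H: 19
  N: 1
  O: 2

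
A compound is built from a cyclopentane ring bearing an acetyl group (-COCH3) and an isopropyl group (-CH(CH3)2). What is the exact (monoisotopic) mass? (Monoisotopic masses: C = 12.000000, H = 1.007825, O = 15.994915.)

Atom tally by fragment:
  cyclopentane ring core → C:5 H:10
  (− 2 ring H displaced by substituents)
  + COCH3 → C:2 H:3 O:1
  + CH(CH3)2 → C:3 H:7
Element totals:
  C: 10
  H: 18
  O: 1
Molecular formula: C10H18O.
  M = 10(12.0) + 18(1.007825) + 15.994915
    = 120.000000 + 18.140850 + 15.994915 = 154.135765

154.1358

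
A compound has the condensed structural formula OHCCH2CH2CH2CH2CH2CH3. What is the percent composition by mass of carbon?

Atom tally by fragment:
  OHCCH2 → C:2 H:3 O:1
  CH2 → C:1 H:2
  CH2 → C:1 H:2
  CH2 → C:1 H:2
  CH2 → C:1 H:2
  CH3 → C:1 H:3
Element totals:
  C: 7
  H: 14
  O: 1
Molecular formula: C7H14O.
Molar mass = 114.188 g/mol.
Mass from C: 7 × 12.011 = 84.077 g/mol.
%C = 84.077 / 114.188 × 100 = 73.63%.

73.63%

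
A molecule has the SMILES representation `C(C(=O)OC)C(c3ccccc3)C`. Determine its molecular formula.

C11H14O2

Atom tally by fragment:
  CH3OOCCH2 → C:3 H:5 O:2
  CH(C6H5) → C:7 H:6
  CH3 → C:1 H:3
Element totals:
  C: 11
  H: 14
  O: 2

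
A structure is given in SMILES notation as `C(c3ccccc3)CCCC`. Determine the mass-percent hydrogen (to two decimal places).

10.88%

Atom tally by fragment:
  C6H5CH2 → C:7 H:7
  CH2 → C:1 H:2
  CH2 → C:1 H:2
  CH2 → C:1 H:2
  CH3 → C:1 H:3
Element totals:
  C: 11
  H: 16
Molecular formula: C11H16.
Molar mass = 148.249 g/mol.
Mass from H: 16 × 1.008 = 16.128 g/mol.
%H = 16.128 / 148.249 × 100 = 10.88%.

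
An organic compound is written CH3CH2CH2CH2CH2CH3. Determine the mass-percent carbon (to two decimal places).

Element totals:
  C: 6
  H: 14
Molecular formula: C6H14.
Molar mass = 86.178 g/mol.
Mass from C: 6 × 12.011 = 72.066 g/mol.
%C = 72.066 / 86.178 × 100 = 83.62%.

83.62%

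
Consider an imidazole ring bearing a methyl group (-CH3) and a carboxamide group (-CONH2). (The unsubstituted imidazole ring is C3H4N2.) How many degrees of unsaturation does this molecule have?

Atom tally by fragment:
  imidazole ring core → C:3 H:4 N:2
  (− 2 ring H displaced by substituents)
  + CH3 → C:1 H:3
  + CONH2 → C:1 H:2 O:1 N:1
Element totals:
  C: 5
  H: 7
  N: 3
  O: 1
Molecular formula: C5H7N3O.
DoU = (2C + 2 + N − H − X) / 2 = (2·5 + 2 + 3 − 7 − 0) / 2 = 4.

4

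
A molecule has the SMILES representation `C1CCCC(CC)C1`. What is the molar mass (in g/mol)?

Atom tally by fragment:
  cyclohexane ring core → C:6 H:12
  (− 1 ring H displaced by substituents)
  + C2H5 → C:2 H:5
Element totals:
  C: 8
  H: 16
Molecular formula: C8H16.
  M = 8(12.011) + 16(1.008)
    = 96.088 + 16.128 = 112.216

112.22 g/mol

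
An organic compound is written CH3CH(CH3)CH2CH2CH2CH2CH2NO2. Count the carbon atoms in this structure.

8

Atom tally by fragment:
  CH3 → C:1 H:3
  CH(CH3) → C:2 H:4
  CH2 → C:1 H:2
  CH2 → C:1 H:2
  CH2 → C:1 H:2
  CH2 → C:1 H:2
  CH2NO2 → C:1 H:2 N:1 O:2
Element totals:
  C: 8
  H: 17
  N: 1
  O: 2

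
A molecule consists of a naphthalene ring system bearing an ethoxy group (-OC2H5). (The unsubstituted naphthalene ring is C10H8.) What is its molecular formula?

C12H12O

Atom tally by fragment:
  naphthalene ring system core → C:10 H:8
  (− 1 ring H displaced by substituents)
  + OC2H5 → C:2 H:5 O:1
Element totals:
  C: 12
  H: 12
  O: 1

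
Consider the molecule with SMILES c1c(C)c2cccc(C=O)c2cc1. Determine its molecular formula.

Atom tally by fragment:
  naphthalene ring system core → C:10 H:8
  (− 2 ring H displaced by substituents)
  + CH3 → C:1 H:3
  + CHO → C:1 H:1 O:1
Element totals:
  C: 12
  H: 10
  O: 1

C12H10O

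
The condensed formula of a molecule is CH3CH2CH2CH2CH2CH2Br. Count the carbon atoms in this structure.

Atom tally by fragment:
  CH3 → C:1 H:3
  CH2 → C:1 H:2
  CH2 → C:1 H:2
  CH2 → C:1 H:2
  CH2 → C:1 H:2
  CH2Br → C:1 H:2 Br:1
Element totals:
  C: 6
  H: 13
  Br: 1

6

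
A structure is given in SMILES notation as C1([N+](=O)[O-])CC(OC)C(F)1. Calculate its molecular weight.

149.12 g/mol

Atom tally by fragment:
  cyclobutane ring core → C:4 H:8
  (− 3 ring H displaced by substituents)
  + NO2 → N:1 O:2
  + OCH3 → C:1 H:3 O:1
  + F → F:1
Element totals:
  C: 5
  H: 8
  F: 1
  N: 1
  O: 3
Molecular formula: C5H8FNO3.
  M = 5(12.011) + 8(1.008) + 18.998 + 14.007 + 3(15.999)
    = 60.055 + 8.064 + 18.998 + 14.007 + 47.997 = 149.121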